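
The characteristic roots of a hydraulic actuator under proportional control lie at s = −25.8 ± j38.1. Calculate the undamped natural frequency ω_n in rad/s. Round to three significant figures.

ω_n ≈ 46.0 rad/s

The poles are at −σ ± jω_d with σ = 25.8 and ω_d = 38.1, so ω_n = √(σ²+ω_d²) = 46.0 rad/s and ζ = σ/ω_n = 0.561.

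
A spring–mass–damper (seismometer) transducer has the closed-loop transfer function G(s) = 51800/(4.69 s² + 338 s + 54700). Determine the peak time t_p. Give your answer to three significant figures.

t_p ≈ 0.0309 s

Dividing through by 4.69: denominator becomes s² + 72.07 s + 11660.
So ω_n = √11660 = 108 rad/s and ζ = 72.07/(2·108) = 0.334.
ω_d = 108·√(1 − 0.334²) = 102 rad/s. t_p = π/ω_d = 0.0309 s.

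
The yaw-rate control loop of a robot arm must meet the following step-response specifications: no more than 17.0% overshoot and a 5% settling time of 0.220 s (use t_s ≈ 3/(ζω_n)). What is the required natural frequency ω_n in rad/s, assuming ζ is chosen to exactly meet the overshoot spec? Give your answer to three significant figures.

ω_n ≈ 27.8 rad/s

ζ = −ln(OS)/√(π² + (ln OS)²). With OS = 0.170, ln OS = −1.772 and ζ = 1.772/3.607 = 0.491.
Then ω_n = 3/(ζ t_s) = 3/(0.491 × 0.220) = 27.8 rad/s.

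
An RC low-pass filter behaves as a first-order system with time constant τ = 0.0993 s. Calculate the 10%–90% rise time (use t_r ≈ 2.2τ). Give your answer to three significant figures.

t_r ≈ 2.2τ = 0.218 s.

t_r ≈ 0.218 s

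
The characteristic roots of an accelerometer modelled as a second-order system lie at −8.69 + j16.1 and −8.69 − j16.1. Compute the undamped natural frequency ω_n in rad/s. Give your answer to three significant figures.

ω_n ≈ 18.3 rad/s

The poles are at −σ ± jω_d with σ = 8.69 and ω_d = 16.1, so ω_n = √(σ²+ω_d²) = 18.3 rad/s and ζ = σ/ω_n = 0.475.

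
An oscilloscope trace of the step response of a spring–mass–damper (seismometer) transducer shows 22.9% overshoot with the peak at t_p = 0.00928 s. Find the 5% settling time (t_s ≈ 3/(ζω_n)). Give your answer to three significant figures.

From the overshoot, ζ = −ln(OS)/√(π²+ln²(OS)) = 0.425.
From t_p = π/ω_d, ω_d = π/0.00928 = 339 rad/s, so ω_n = ω_d/√(1−ζ²) = 374 rad/s.
t_s ≈ 3/(ζω_n) = 3/(0.425·374) = 0.0189 s.

t_s ≈ 0.0189 s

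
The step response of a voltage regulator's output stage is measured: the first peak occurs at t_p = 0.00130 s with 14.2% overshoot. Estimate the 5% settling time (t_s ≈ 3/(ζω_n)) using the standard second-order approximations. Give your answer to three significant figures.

t_s ≈ 0.00200 s

ζ from %OS: ζ = |ln 0.142|/√(π²+ln²0.142) = 0.528.
From t_p = π/ω_d, ω_d = π/0.00130 = 2420 rad/s, so ω_n = ω_d/√(1−ζ²) = 2850 rad/s.
t_s ≈ 3/(ζω_n) = 3/(0.528·2850) = 0.00200 s.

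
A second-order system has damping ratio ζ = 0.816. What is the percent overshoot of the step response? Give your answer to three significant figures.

%OS ≈ 1.19%

For an underdamped second-order system, %OS = 100·exp(−πζ/√(1−ζ²)).
πζ/√(1−ζ²) = π·0.816/√(1−0.666) = 4.435, so %OS = 100·e^(−4.435) = 1.19%.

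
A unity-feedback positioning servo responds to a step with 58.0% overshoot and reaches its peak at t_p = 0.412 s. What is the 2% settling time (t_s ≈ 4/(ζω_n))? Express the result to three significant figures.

From the overshoot, ζ = −ln(OS)/√(π²+ln²(OS)) = 0.171.
From t_p = π/ω_d, ω_d = π/0.412 = 7.63 rad/s, so ω_n = ω_d/√(1−ζ²) = 7.74 rad/s.
t_s ≈ 4/(ζω_n) = 4/(0.171·7.74) = 3.03 s.

t_s ≈ 3.03 s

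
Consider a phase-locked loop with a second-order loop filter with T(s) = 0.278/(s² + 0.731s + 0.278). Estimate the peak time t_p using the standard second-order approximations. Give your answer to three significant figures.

Matching coefficients with s² + 2ζω_n s + ω_n² gives ω_n² = 0.278 ⇒ ω_n = 0.527 rad/s, and ζ = 0.731/(2ω_n) = 0.693.
ω_d = 0.527·√(1 − 0.693²) = 0.380 rad/s. Then t_p = π/ω_d = 8.27 s.

t_p ≈ 8.27 s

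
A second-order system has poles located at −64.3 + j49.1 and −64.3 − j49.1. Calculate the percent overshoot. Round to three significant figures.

The poles are at −σ ± jω_d with σ = 64.3 and ω_d = 49.1, so ω_n = √(σ²+ω_d²) = 80.9 rad/s and ζ = σ/ω_n = 0.795.
%OS = 100 e^{−πζ/√(1−ζ²)} with ζ = 0.795 gives 1.63%.

%OS ≈ 1.63%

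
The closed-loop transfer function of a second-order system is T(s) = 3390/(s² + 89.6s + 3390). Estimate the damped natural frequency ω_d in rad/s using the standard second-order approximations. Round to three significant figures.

ω_d ≈ 37.2 rad/s

ω_n = √3390 = 58.2 rad/s; ζ = 89.6/(2·58.2) = 0.769.
The damped frequency ω_d = ω_n√(1−ζ²) = 37.2 rad/s.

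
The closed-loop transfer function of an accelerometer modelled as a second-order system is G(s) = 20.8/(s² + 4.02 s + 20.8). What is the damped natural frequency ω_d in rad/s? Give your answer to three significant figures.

Matching coefficients with s² + 2ζω_n s + ω_n² gives ω_n² = 20.8 ⇒ ω_n = 4.56 rad/s, and ζ = 4.02/(2ω_n) = 0.441.
The damped frequency ω_d = ω_n√(1−ζ²) = 4.09 rad/s.

ω_d ≈ 4.09 rad/s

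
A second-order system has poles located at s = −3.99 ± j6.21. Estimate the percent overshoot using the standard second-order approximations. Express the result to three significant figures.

%OS ≈ 13.3%

With σ = 3.99, ω_d = 6.21: ω_n = √(σ²+ω_d²) = 7.38 rad/s, ζ = σ/ω_n = 0.541.
%OS = 100 e^{−πζ/√(1−ζ²)} with ζ = 0.541 gives 13.3%.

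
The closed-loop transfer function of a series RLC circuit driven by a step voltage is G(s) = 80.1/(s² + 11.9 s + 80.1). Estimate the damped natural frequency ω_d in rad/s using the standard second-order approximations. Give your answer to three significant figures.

Comparing the denominator to s² + 2ζω_n s + ω_n²: ω_n = √80.1 = 8.95 rad/s, and 2ζω_n = 11.9 so ζ = 11.9/(2·8.95) = 0.665.
ω_d = 8.95·√(1 − 0.665²) = 6.69 rad/s.

ω_d ≈ 6.69 rad/s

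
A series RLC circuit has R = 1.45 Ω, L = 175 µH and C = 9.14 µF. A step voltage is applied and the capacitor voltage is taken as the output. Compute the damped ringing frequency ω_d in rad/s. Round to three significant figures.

For a series RLC circuit (capacitor voltage as output), ω_n = 1/√(LC) = 1/√(175 µH · 9.14 µF) = 25000 rad/s.
ζ = (R/2)·√(C/L) = (1.45/2)·√(9.14 µF/175 µH) = 0.166.
ω_d = ω_n√(1−ζ²) = 24700 rad/s.

ω_d ≈ 24700 rad/s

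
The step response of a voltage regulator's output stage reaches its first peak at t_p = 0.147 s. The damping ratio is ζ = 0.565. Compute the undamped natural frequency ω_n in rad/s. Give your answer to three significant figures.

Peak time t_p = π/ω_d, so ω_d = π/t_p = π/0.147 = 21.4 rad/s.
ω_n = ω_d/√(1−ζ²) = 21.4/√0.681 = 25.9 rad/s.

ω_n ≈ 25.9 rad/s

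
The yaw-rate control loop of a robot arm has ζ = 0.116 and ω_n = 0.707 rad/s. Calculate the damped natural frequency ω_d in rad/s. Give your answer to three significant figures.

ω_d = ω_n√(1−ζ²) = 0.707·√0.987 = 0.702 rad/s.

ω_d ≈ 0.702 rad/s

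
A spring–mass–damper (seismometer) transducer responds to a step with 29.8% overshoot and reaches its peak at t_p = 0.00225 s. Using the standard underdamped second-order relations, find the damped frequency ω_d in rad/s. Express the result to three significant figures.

ω_d ≈ 1400 rad/s

t_p = π/ω_d, so ω_d = π/0.00225 = 1400 rad/s.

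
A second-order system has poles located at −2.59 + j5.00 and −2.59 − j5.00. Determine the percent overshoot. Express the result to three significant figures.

The poles are at −σ ± jω_d with σ = 2.59 and ω_d = 5.00, so ω_n = √(σ²+ω_d²) = 5.63 rad/s and ζ = σ/ω_n = 0.460.
%OS = 100 e^{−πζ/√(1−ζ²)} with ζ = 0.460 gives 19.6%.

%OS ≈ 19.6%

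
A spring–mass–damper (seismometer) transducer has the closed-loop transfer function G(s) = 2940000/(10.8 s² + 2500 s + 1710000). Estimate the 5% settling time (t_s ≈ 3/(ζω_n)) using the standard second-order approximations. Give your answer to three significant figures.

Dividing through by 10.8: denominator becomes s² + 231.5 s + 158300.
So ω_n = √158300 = 398 rad/s and ζ = 231.5/(2·398) = 0.291.
t_s ≈ 3/(ζω_n) = 0.0259 s.

t_s ≈ 0.0259 s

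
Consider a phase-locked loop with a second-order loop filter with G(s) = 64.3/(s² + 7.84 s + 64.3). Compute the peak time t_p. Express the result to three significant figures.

Comparing the denominator to s² + 2ζω_n s + ω_n²: ω_n = √64.3 = 8.02 rad/s, and 2ζω_n = 7.84 so ζ = 7.84/(2·8.02) = 0.489.
The damped frequency ω_d = ω_n√(1−ζ²) = 7.00 rad/s. Then t_p = π/ω_d = 0.449 s.

t_p ≈ 0.449 s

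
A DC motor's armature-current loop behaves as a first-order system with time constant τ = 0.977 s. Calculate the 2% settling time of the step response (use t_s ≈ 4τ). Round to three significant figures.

t_s ≈ 3.91 s

t_s ≈ 4τ = 3.91 s.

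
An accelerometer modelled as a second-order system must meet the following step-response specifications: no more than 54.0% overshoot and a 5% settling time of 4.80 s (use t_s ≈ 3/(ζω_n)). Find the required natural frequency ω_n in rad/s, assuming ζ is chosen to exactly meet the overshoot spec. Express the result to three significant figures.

ζ = −ln(OS)/√(π² + (ln OS)²). With OS = 0.540, ln OS = −0.6162 and ζ = 0.6162/3.201 = 0.192.
Then ω_n = 3/(ζ t_s) = 3/(0.192 × 4.80) = 3.25 rad/s.

ω_n ≈ 3.25 rad/s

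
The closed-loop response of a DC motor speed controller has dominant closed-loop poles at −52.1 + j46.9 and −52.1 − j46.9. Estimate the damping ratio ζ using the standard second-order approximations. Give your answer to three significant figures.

ζ ≈ 0.743

The poles are at −σ ± jω_d with σ = 52.1 and ω_d = 46.9, so ω_n = √(σ²+ω_d²) = 70.1 rad/s and ζ = σ/ω_n = 0.743.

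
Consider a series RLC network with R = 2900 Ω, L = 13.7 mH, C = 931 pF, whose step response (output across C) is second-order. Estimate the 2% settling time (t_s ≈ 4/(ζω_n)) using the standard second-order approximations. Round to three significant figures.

For a series RLC circuit (capacitor voltage as output), ω_n = 1/√(LC) = 1/√(13.7 mH · 931 pF) = 280000 rad/s.
ζ = (R/2)·√(C/L) = (2900/2)·√(931 pF/13.7 mH) = 0.378.
t_s ≈ 4/(ζω_n) = 0.0000378 s.

t_s ≈ 0.0000378 s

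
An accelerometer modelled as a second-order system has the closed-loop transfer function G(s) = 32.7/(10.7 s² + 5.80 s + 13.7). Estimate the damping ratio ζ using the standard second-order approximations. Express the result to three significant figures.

ζ ≈ 0.240

Dividing through by 10.7: denominator becomes s² + 0.5421 s + 1.280.
So ω_n = √1.280 = 1.13 rad/s and ζ = 0.5421/(2·1.13) = 0.240.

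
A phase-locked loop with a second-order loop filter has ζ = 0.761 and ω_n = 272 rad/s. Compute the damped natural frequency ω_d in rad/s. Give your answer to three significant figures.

ω_d ≈ 176 rad/s

ω_d = ω_n√(1−ζ²) = 272·√0.421 = 176 rad/s.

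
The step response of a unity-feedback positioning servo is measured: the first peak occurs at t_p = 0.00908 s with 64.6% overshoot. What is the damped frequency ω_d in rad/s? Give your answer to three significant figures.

t_p = π/ω_d, so ω_d = π/0.00908 = 346 rad/s.

ω_d ≈ 346 rad/s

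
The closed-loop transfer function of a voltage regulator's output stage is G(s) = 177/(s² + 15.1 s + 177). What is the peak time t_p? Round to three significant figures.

t_p ≈ 0.287 s

Matching coefficients with s² + 2ζω_n s + ω_n² gives ω_n² = 177 ⇒ ω_n = 13.3 rad/s, and ζ = 15.1/(2ω_n) = 0.567.
ω_d = 13.3·√(1 − 0.567²) = 11.0 rad/s. Then t_p = π/ω_d = 0.287 s.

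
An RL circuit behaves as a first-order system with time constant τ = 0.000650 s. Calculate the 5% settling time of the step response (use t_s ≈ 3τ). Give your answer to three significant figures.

t_s ≈ 3τ = 0.00195 s.

t_s ≈ 0.00195 s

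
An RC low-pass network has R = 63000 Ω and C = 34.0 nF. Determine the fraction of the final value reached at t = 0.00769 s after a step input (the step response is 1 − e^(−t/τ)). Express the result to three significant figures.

y/y_∞ ≈ 0.972

τ = RC = 63000 × 34.0 nF = 0.00214 s.
y(t)/y_∞ = 1 − e^(−t/τ) = 1 − e^(−0.00769/0.00214) = 1 − e^(−3.59) = 0.972.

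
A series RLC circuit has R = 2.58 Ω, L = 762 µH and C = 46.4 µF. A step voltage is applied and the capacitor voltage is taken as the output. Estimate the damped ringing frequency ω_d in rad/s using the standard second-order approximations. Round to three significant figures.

For a series RLC circuit (capacitor voltage as output), ω_n = 1/√(LC) = 1/√(762 µH · 46.4 µF) = 5320 rad/s.
ζ = (R/2)·√(C/L) = (2.58/2)·√(46.4 µF/762 µH) = 0.318.
ω_d = 5320·√(1 − 0.318²) = 5040 rad/s.

ω_d ≈ 5040 rad/s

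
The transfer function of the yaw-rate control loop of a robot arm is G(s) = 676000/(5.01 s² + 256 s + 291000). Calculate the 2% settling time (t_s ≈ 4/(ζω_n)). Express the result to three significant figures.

Dividing through by 5.01: denominator becomes s² + 51.10 s + 58080.
So ω_n = √58080 = 241 rad/s and ζ = 51.10/(2·241) = 0.106.
t_s ≈ 4/(ζω_n) = 0.157 s.

t_s ≈ 0.157 s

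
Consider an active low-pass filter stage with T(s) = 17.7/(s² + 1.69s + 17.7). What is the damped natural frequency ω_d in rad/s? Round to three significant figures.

Matching coefficients with s² + 2ζω_n s + ω_n² gives ω_n² = 17.7 ⇒ ω_n = 4.21 rad/s, and ζ = 1.69/(2ω_n) = 0.201.
The damped frequency ω_d = ω_n√(1−ζ²) = 4.12 rad/s.

ω_d ≈ 4.12 rad/s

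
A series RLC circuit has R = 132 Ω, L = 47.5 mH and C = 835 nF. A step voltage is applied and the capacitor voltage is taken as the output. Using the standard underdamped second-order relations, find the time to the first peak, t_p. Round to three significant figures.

t_p ≈ 0.000651 s

For a series RLC circuit (capacitor voltage as output), ω_n = 1/√(LC) = 1/√(47.5 mH · 835 nF) = 5020 rad/s.
ζ = (R/2)·√(C/L) = (132/2)·√(835 nF/47.5 mH) = 0.277.
ω_d = ω_n√(1−ζ²) = 4830 rad/s. t_p = π/ω_d = 0.000651 s.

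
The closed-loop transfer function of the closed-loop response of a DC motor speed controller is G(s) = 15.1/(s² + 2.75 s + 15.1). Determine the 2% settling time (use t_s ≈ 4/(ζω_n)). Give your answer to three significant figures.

t_s ≈ 2.91 s

Comparing the denominator to s² + 2ζω_n s + ω_n²: ω_n = √15.1 = 3.89 rad/s, and 2ζω_n = 2.75 so ζ = 2.75/(2·3.89) = 0.354.
t_s ≈ 4/(ζω_n) = 4/(0.354·3.89) = 2.91 s.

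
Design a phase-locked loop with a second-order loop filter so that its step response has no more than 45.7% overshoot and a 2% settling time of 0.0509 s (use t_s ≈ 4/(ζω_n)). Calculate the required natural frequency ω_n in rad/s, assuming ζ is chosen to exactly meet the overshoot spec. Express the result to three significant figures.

ω_n ≈ 325 rad/s

From %OS = 100·exp(−πζ/√(1−ζ²)), invert to get ζ = −ln(OS)/√(π² + ln²(OS)) with OS = 0.457.
−ln 0.457 = 0.7831, so ζ = 0.7831/√(π² + 0.6132) = 0.242.
From t_s ≈ 4/(ζω_n): ω_n = 4/(ζ·t_s) = 4/(0.242·0.0509) = 325 rad/s.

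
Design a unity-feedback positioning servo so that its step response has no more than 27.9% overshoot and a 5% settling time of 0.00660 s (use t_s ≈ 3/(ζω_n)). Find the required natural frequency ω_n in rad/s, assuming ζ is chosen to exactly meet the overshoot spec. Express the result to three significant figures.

ω_n ≈ 1210 rad/s

ζ = −ln(OS)/√(π² + (ln OS)²). With OS = 0.279, ln OS = −1.277 and ζ = 1.277/3.391 = 0.376.
From t_s ≈ 3/(ζω_n): ω_n = 3/(ζ·t_s) = 3/(0.376·0.00660) = 1210 rad/s.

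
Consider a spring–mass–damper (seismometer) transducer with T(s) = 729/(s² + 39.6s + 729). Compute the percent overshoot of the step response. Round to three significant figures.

ω_n = √729 = 27.0 rad/s; ζ = 39.6/(2·27.0) = 0.733.
%OS = 100·exp(−πζ/√(1−ζ²)) = 3.38%.

%OS ≈ 3.38%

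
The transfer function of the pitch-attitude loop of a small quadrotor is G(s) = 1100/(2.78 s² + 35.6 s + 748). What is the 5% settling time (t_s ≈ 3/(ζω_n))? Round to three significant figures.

Dividing through by 2.78: denominator becomes s² + 12.81 s + 269.1.
So ω_n = √269.1 = 16.4 rad/s and ζ = 12.81/(2·16.4) = 0.390.
t_s ≈ 3/(ζω_n) = 0.469 s.

t_s ≈ 0.469 s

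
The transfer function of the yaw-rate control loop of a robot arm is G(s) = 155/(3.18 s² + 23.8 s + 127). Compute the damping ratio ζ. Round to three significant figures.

ζ ≈ 0.592

Dividing through by 3.18: denominator becomes s² + 7.484 s + 39.94.
So ω_n = √39.94 = 6.32 rad/s and ζ = 7.484/(2·6.32) = 0.592.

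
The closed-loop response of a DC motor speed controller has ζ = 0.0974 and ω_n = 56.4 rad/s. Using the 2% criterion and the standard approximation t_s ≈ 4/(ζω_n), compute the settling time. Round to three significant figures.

t_s ≈ 0.728 s

t_s ≈ 4/(ζω_n) = 4/(0.0974 × 56.4) = 0.728 s.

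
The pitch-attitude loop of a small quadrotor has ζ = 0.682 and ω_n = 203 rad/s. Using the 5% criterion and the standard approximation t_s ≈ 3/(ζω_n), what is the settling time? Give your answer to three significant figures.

t_s ≈ 0.0217 s

t_s ≈ 3/(ζω_n) = 3/(0.682 × 203) = 0.0217 s.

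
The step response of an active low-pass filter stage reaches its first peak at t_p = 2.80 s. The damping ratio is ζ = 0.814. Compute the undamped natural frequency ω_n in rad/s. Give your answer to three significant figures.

ω_n ≈ 1.93 rad/s

Peak time t_p = π/ω_d, so ω_d = π/t_p = π/2.80 = 1.12 rad/s.
ω_n = ω_d/√(1−ζ²) = 1.12/√0.337 = 1.93 rad/s.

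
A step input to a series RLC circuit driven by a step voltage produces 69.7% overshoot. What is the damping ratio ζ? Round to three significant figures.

ζ ≈ 0.114

ζ = −ln(OS)/√(π² + (ln OS)²). With OS = 0.697, ln OS = −0.3610 and ζ = 0.3610/3.162 = 0.114.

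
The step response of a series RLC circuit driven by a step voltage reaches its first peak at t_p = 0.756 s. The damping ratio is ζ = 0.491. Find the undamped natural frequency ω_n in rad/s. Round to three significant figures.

ω_n ≈ 4.77 rad/s

Peak time t_p = π/ω_d, so ω_d = π/t_p = π/0.756 = 4.16 rad/s.
ω_n = ω_d/√(1−ζ²) = 4.16/√0.759 = 4.77 rad/s.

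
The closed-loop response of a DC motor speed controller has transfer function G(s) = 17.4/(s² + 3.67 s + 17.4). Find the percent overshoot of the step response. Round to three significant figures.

Matching coefficients with s² + 2ζω_n s + ω_n² gives ω_n² = 17.4 ⇒ ω_n = 4.17 rad/s, and ζ = 3.67/(2ω_n) = 0.440.
Overshoot: exp(−π·0.440/√(1−0.440²)) = 0.215, i.e. 21.5%.

%OS ≈ 21.5%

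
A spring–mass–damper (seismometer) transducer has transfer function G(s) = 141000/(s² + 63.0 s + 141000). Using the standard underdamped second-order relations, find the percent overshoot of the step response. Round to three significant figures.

Comparing the denominator to s² + 2ζω_n s + ω_n²: ω_n = √141000 = 375 rad/s, and 2ζω_n = 63.0 so ζ = 63.0/(2·375) = 0.0839.
%OS = 100·exp(−πζ/√(1−ζ²)) = 76.8%.

%OS ≈ 76.8%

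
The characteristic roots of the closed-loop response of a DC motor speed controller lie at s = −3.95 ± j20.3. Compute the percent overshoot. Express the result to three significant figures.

With σ = 3.95, ω_d = 20.3: ω_n = √(σ²+ω_d²) = 20.7 rad/s, ζ = σ/ω_n = 0.191.
%OS = 100·exp(−πζ/√(1−ζ²)) = 54.3%.

%OS ≈ 54.3%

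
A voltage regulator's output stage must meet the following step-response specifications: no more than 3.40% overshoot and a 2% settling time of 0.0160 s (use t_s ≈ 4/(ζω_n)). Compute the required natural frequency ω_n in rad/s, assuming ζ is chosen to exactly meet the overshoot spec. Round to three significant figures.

ζ = −ln(OS)/√(π² + (ln OS)²). With OS = 0.0340, ln OS = −3.381 and ζ = 3.381/4.616 = 0.733.
Then ω_n = 4/(ζ t_s) = 4/(0.733 × 0.0160) = 341 rad/s.

ω_n ≈ 341 rad/s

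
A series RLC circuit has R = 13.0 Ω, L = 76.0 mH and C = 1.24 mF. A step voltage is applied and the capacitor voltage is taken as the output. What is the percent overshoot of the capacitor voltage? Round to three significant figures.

For a series RLC circuit (capacitor voltage as output), ω_n = 1/√(LC) = 1/√(76.0 mH · 1.24 mF) = 103 rad/s.
ζ = (R/2)·√(C/L) = (13.0/2)·√(1.24 mF/76.0 mH) = 0.830.
Overshoot: exp(−π·0.830/√(1−0.830²)) = 0.00928, i.e. 0.928%.

%OS ≈ 0.928%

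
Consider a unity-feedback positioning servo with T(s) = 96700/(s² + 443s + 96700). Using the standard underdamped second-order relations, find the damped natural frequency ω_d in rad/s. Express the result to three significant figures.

ω_n = √96700 = 311 rad/s; ζ = 443/(2·311) = 0.712.
ω_d = 311·√(1 − 0.712²) = 218 rad/s.

ω_d ≈ 218 rad/s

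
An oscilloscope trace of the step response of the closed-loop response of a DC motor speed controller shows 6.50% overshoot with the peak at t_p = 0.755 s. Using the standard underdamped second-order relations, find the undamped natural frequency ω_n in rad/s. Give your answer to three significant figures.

The overshoot fixes ζ = −ln(OS)/√(π²+ln²(OS)) = 0.656.
From t_p = π/ω_d, ω_d = π/0.755 = 4.16 rad/s, so ω_n = ω_d/√(1−ζ²) = 5.52 rad/s.

ω_n ≈ 5.52 rad/s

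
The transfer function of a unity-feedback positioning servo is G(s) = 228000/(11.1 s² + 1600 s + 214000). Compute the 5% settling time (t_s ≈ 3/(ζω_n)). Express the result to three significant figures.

t_s ≈ 0.0416 s

Dividing through by 11.1: denominator becomes s² + 144.1 s + 19280.
So ω_n = √19280 = 139 rad/s and ζ = 144.1/(2·139) = 0.519.
t_s ≈ 3/(ζω_n) = 0.0416 s.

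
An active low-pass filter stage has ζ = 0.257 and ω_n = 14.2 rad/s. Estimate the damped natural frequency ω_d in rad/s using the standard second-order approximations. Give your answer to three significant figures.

ω_d = ω_n√(1−ζ²) = 14.2·√0.934 = 13.7 rad/s.

ω_d ≈ 13.7 rad/s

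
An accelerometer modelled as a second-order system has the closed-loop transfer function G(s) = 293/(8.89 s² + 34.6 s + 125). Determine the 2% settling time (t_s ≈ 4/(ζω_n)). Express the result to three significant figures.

t_s ≈ 2.06 s

Dividing through by 8.89: denominator becomes s² + 3.892 s + 14.06.
So ω_n = √14.06 = 3.75 rad/s and ζ = 3.892/(2·3.75) = 0.519.
t_s ≈ 4/(ζω_n) = 2.06 s.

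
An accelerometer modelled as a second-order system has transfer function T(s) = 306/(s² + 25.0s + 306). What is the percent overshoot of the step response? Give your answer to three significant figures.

%OS ≈ 4.04%

Comparing the denominator to s² + 2ζω_n s + ω_n²: ω_n = √306 = 17.5 rad/s, and 2ζω_n = 25.0 so ζ = 25.0/(2·17.5) = 0.715.
%OS = 100 e^{−πζ/√(1−ζ²)} with ζ = 0.715 gives 4.04%.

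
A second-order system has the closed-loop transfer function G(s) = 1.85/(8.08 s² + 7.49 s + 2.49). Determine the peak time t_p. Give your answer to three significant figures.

Dividing through by 8.08: denominator becomes s² + 0.9270 s + 0.3082.
So ω_n = √0.3082 = 0.555 rad/s and ζ = 0.9270/(2·0.555) = 0.835.
ω_d = ω_n√(1−ζ²) = 0.306 rad/s. t_p = π/ω_d = 10.3 s.

t_p ≈ 10.3 s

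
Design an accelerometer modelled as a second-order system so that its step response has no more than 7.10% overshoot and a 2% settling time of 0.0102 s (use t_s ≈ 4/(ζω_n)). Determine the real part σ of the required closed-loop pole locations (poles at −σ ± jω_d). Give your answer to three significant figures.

The settling-time spec alone fixes σ = ζω_n = 4/t_s = 4/0.0102 = 392.
(Overshoot then fixes ζ = 0.644 and hence ω_d = σ·√(1−ζ²)/ζ = 466 rad/s.)

σ ≈ 392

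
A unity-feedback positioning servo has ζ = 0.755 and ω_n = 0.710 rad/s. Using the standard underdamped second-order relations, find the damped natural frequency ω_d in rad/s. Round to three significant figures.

ω_d = ω_n√(1−ζ²) = 0.710·√0.430 = 0.466 rad/s.

ω_d ≈ 0.466 rad/s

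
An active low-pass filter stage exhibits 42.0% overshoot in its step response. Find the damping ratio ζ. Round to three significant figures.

ζ ≈ 0.266

Inverting the overshoot relation: ζ = |ln 0.420|/√(π² + ln²0.420) = 0.266.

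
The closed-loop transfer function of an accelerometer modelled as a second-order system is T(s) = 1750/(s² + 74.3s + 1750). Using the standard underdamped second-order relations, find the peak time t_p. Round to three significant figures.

t_p ≈ 0.163 s

ω_n = √1750 = 41.8 rad/s; ζ = 74.3/(2·41.8) = 0.888.
The damped frequency ω_d = ω_n√(1−ζ²) = 19.2 rad/s. Then t_p = π/ω_d = 0.163 s.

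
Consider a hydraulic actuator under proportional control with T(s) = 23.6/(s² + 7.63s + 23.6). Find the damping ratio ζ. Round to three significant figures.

ζ ≈ 0.785

Comparing the denominator to s² + 2ζω_n s + ω_n²: ω_n = √23.6 = 4.86 rad/s, and 2ζω_n = 7.63 so ζ = 7.63/(2·4.86) = 0.785.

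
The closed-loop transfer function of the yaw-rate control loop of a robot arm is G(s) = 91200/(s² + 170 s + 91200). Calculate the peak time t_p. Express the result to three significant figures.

t_p ≈ 0.0108 s

Matching coefficients with s² + 2ζω_n s + ω_n² gives ω_n² = 91200 ⇒ ω_n = 302 rad/s, and ζ = 170/(2ω_n) = 0.281.
ω_d = 302·√(1 − 0.281²) = 290 rad/s. Then t_p = π/ω_d = 0.0108 s.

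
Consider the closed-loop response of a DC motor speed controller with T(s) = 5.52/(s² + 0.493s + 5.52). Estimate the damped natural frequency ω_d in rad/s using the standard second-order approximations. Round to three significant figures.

Matching coefficients with s² + 2ζω_n s + ω_n² gives ω_n² = 5.52 ⇒ ω_n = 2.35 rad/s, and ζ = 0.493/(2ω_n) = 0.105.
ω_d = 2.35·√(1 − 0.105²) = 2.34 rad/s.

ω_d ≈ 2.34 rad/s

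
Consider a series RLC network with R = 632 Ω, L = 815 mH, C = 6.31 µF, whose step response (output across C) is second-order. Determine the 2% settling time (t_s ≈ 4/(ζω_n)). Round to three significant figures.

For a series RLC circuit (capacitor voltage as output), ω_n = 1/√(LC) = 1/√(815 mH · 6.31 µF) = 441 rad/s.
ζ = (R/2)·√(C/L) = (632/2)·√(6.31 µF/815 mH) = 0.879.
t_s ≈ 4/(ζω_n) = 0.0103 s.

t_s ≈ 0.0103 s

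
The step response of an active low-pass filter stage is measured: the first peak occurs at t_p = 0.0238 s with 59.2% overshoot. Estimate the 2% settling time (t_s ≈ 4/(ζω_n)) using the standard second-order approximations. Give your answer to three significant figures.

From the overshoot, ζ = −ln(OS)/√(π²+ln²(OS)) = 0.165.
From t_p = π/ω_d, ω_d = π/0.0238 = 132 rad/s, so ω_n = ω_d/√(1−ζ²) = 134 rad/s.
t_s ≈ 4/(ζω_n) = 4/(0.165·134) = 0.182 s.

t_s ≈ 0.182 s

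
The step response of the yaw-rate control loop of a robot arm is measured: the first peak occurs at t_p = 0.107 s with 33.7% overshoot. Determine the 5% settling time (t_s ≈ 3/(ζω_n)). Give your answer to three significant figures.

t_s ≈ 0.295 s

The overshoot fixes ζ = −ln(OS)/√(π²+ln²(OS)) = 0.327.
From t_p = π/ω_d, ω_d = π/0.107 = 29.4 rad/s, so ω_n = ω_d/√(1−ζ²) = 31.1 rad/s.
t_s ≈ 3/(ζω_n) = 3/(0.327·31.1) = 0.295 s.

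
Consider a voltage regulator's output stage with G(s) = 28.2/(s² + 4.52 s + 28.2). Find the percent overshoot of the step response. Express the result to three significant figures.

ω_n = √28.2 = 5.31 rad/s; ζ = 4.52/(2·5.31) = 0.426.
%OS = 100 e^{−πζ/√(1−ζ²)} with ζ = 0.426 gives 22.8%.

%OS ≈ 22.8%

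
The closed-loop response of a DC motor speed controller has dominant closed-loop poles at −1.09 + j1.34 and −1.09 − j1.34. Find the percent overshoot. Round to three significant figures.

The poles are at −σ ± jω_d with σ = 1.09 and ω_d = 1.34, so ω_n = √(σ²+ω_d²) = 1.73 rad/s and ζ = σ/ω_n = 0.631.
%OS = 100 e^{−πζ/√(1−ζ²)} with ζ = 0.631 gives 7.77%.

%OS ≈ 7.77%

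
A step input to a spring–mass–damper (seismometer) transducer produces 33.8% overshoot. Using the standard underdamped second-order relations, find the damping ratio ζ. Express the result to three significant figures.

ζ = −ln(OS)/√(π² + (ln OS)²). With OS = 0.338, ln OS = −1.085 and ζ = 1.085/3.324 = 0.326.

ζ ≈ 0.326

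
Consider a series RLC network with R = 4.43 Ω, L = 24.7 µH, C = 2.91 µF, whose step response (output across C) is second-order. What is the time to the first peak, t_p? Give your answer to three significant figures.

For a series RLC circuit (capacitor voltage as output), ω_n = 1/√(LC) = 1/√(24.7 µH · 2.91 µF) = 118000 rad/s.
ζ = (R/2)·√(C/L) = (4.43/2)·√(2.91 µF/24.7 µH) = 0.760.
ω_d = 118000·√(1 − 0.760²) = 76600 rad/s. t_p = π/ω_d = 0.0000410 s.

t_p ≈ 0.0000410 s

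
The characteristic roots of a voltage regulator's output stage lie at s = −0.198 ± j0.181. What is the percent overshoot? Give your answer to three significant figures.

|pole| = ω_n = √(0.198² + 0.181²) = 0.268 rad/s; ζ = cos θ = σ/ω_n = 0.738.
%OS = 100·exp(−πζ/√(1−ζ²)) = 3.22%.

%OS ≈ 3.22%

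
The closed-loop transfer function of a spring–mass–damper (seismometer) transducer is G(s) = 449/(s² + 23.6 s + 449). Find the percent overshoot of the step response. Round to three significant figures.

Comparing the denominator to s² + 2ζω_n s + ω_n²: ω_n = √449 = 21.2 rad/s, and 2ζω_n = 23.6 so ζ = 23.6/(2·21.2) = 0.557.
%OS = 100·exp(−πζ/√(1−ζ²)) = 12.2%.

%OS ≈ 12.2%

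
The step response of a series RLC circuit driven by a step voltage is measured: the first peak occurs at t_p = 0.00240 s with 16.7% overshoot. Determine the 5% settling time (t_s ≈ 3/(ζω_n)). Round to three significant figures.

t_s ≈ 0.00402 s

ζ from %OS: ζ = |ln 0.167|/√(π²+ln²0.167) = 0.495.
t_p = π/ω_d ⇒ ω_d = 1310 rad/s; then ω_n = ω_d/√(1−ζ²) = 1510 rad/s.
t_s ≈ 3/(ζω_n) = 3/(0.495·1510) = 0.00402 s.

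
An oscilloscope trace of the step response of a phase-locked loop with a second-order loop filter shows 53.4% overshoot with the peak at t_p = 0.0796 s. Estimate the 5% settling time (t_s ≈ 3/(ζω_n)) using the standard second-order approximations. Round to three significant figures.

t_s ≈ 0.381 s

From the overshoot, ζ = −ln(OS)/√(π²+ln²(OS)) = 0.196.
From t_p = π/ω_d, ω_d = π/0.0796 = 39.5 rad/s, so ω_n = ω_d/√(1−ζ²) = 40.2 rad/s.
t_s ≈ 3/(ζω_n) = 3/(0.196·40.2) = 0.381 s.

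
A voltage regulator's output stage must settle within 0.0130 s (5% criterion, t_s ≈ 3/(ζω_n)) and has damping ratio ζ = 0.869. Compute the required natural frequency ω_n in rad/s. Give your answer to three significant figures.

Rearranging t_s ≈ 3/(ζω_n) gives ω_n = 3/(ζ·t_s) = 3/(0.869 × 0.0130) = 266 rad/s.

ω_n ≈ 266 rad/s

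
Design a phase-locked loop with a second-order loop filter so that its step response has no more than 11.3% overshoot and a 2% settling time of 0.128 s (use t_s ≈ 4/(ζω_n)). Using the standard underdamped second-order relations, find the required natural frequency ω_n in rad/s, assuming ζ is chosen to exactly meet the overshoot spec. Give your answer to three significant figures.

ω_n ≈ 54.8 rad/s

ζ = −ln(OS)/√(π² + (ln OS)²). With OS = 0.113, ln OS = −2.180 and ζ = 2.180/3.824 = 0.570.
From t_s ≈ 4/(ζω_n): ω_n = 4/(ζ·t_s) = 4/(0.570·0.128) = 54.8 rad/s.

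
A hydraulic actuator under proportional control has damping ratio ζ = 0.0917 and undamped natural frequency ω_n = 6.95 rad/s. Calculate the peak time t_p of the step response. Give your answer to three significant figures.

t_p ≈ 0.454 s

The damped frequency is ω_d = ω_n√(1−ζ²) = 6.95·√(1−0.00841) = 6.92 rad/s.
Peak time t_p = π/ω_d = π/6.92 = 0.454 s.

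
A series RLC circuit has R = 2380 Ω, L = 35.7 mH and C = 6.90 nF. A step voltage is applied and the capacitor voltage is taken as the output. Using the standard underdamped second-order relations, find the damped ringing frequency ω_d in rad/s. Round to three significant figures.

ω_d ≈ 54300 rad/s

For a series RLC circuit (capacitor voltage as output), ω_n = 1/√(LC) = 1/√(35.7 mH · 6.90 nF) = 63700 rad/s.
ζ = (R/2)·√(C/L) = (2380/2)·√(6.90 nF/35.7 mH) = 0.523.
ω_d = 63700·√(1 − 0.523²) = 54300 rad/s.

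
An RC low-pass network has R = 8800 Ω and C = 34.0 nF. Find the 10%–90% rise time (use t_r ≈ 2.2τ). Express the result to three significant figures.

τ = RC = 8800 × 34.0 nF = 0.000299 s.
t_r ≈ 2.2τ = 0.000658 s.

t_r ≈ 0.000658 s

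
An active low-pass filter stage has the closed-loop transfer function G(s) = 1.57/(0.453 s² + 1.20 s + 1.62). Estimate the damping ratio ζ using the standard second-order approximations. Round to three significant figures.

Dividing through by 0.453: denominator becomes s² + 2.649 s + 3.576.
So ω_n = √3.576 = 1.89 rad/s and ζ = 2.649/(2·1.89) = 0.700.

ζ ≈ 0.700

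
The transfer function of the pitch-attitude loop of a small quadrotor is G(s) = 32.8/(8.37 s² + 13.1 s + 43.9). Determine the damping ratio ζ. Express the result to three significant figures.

Dividing through by 8.37: denominator becomes s² + 1.565 s + 5.245.
So ω_n = √5.245 = 2.29 rad/s and ζ = 1.565/(2·2.29) = 0.342.

ζ ≈ 0.342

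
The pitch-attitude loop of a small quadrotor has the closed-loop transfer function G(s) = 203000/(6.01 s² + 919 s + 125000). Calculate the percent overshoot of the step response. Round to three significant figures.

Dividing through by 6.01: denominator becomes s² + 152.9 s + 20800.
So ω_n = √20800 = 144 rad/s and ζ = 152.9/(2·144) = 0.530.
%OS = 100 e^{−πζ/√(1−ζ²)} with ζ = 0.530 gives 14.0%.

%OS ≈ 14.0%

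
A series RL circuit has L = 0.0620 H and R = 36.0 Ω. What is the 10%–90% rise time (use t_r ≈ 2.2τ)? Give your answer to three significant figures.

τ = L/R = 0.0620/36.0 = 0.00172 s.
t_r ≈ 2.2τ = 0.00379 s.

t_r ≈ 0.00379 s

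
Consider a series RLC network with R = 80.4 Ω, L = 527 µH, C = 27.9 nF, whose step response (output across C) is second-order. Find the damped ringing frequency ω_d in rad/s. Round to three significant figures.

For a series RLC circuit (capacitor voltage as output), ω_n = 1/√(LC) = 1/√(527 µH · 27.9 nF) = 261000 rad/s.
ζ = (R/2)·√(C/L) = (80.4/2)·√(27.9 nF/527 µH) = 0.292.
The damped frequency ω_d = ω_n√(1−ζ²) = 249000 rad/s.

ω_d ≈ 249000 rad/s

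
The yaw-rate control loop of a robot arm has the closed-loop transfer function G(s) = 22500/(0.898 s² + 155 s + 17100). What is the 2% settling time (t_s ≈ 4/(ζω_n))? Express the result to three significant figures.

t_s ≈ 0.0463 s

Dividing through by 0.898: denominator becomes s² + 172.6 s + 19040.
So ω_n = √19040 = 138 rad/s and ζ = 172.6/(2·138) = 0.625.
t_s ≈ 4/(ζω_n) = 0.0463 s.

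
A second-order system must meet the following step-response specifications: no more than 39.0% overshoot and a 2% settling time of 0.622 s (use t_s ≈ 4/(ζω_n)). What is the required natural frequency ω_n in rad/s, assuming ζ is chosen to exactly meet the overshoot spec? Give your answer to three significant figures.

From %OS = 100·exp(−πζ/√(1−ζ²)), invert to get ζ = −ln(OS)/√(π² + ln²(OS)) with OS = 0.390.
−ln 0.390 = 0.9416, so ζ = 0.9416/√(π² + 0.8866) = 0.287.
Then ω_n = 4/(ζ t_s) = 4/(0.287 × 0.622) = 22.4 rad/s.

ω_n ≈ 22.4 rad/s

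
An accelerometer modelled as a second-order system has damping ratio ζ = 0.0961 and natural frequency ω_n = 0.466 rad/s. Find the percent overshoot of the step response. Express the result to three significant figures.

For an underdamped second-order system, %OS = 100·exp(−πζ/√(1−ζ²)).
πζ/√(1−ζ²) = π·0.0961/√(1−0.00924) = 0.3033, so %OS = 100·e^(−0.3033) = 73.8%.

%OS ≈ 73.8%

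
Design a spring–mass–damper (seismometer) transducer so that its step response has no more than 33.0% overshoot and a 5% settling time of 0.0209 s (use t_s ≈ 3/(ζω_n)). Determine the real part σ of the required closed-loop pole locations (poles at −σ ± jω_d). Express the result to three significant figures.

The settling-time spec alone fixes σ = ζω_n = 3/t_s = 3/0.0209 = 144.
(Overshoot then fixes ζ = 0.333 and hence ω_d = σ·√(1−ζ²)/ζ = 407 rad/s.)

σ ≈ 144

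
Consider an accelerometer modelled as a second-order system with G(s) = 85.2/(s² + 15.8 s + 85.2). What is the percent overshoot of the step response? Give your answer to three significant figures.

%OS ≈ 0.552%

Comparing the denominator to s² + 2ζω_n s + ω_n²: ω_n = √85.2 = 9.23 rad/s, and 2ζω_n = 15.8 so ζ = 15.8/(2·9.23) = 0.856.
%OS = 100·exp(−πζ/√(1−ζ²)) = 0.552%.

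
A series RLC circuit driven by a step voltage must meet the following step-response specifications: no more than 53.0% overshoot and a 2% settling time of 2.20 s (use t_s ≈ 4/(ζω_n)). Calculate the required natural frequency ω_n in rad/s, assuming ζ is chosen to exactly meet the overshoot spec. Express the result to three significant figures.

ω_n ≈ 9.18 rad/s

Inverting the overshoot relation: ζ = |ln 0.530|/√(π² + ln²0.530) = 0.198.
From t_s ≈ 4/(ζω_n): ω_n = 4/(ζ·t_s) = 4/(0.198·2.20) = 9.18 rad/s.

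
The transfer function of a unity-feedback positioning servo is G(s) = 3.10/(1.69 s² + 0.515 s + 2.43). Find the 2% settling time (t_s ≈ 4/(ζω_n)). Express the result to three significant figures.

t_s ≈ 26.3 s

Dividing through by 1.69: denominator becomes s² + 0.3047 s + 1.438.
So ω_n = √1.438 = 1.20 rad/s and ζ = 0.3047/(2·1.20) = 0.127.
t_s ≈ 4/(ζω_n) = 26.3 s.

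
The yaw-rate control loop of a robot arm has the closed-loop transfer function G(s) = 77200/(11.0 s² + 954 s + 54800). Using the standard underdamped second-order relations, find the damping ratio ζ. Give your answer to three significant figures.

ζ ≈ 0.614

Dividing through by 11.0: denominator becomes s² + 86.73 s + 4982.
So ω_n = √4982 = 70.6 rad/s and ζ = 86.73/(2·70.6) = 0.614.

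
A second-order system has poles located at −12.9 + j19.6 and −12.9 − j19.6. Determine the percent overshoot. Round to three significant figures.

|pole| = ω_n = √(12.9² + 19.6²) = 23.5 rad/s; ζ = cos θ = σ/ω_n = 0.550.
%OS = 100 e^{−πζ/√(1−ζ²)} with ζ = 0.550 gives 12.6%.

%OS ≈ 12.6%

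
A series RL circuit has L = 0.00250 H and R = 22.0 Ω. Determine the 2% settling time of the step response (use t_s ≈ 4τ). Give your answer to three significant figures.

τ = L/R = 0.00250/22.0 = 0.000114 s.
t_s ≈ 4τ = 0.000455 s.

t_s ≈ 0.000455 s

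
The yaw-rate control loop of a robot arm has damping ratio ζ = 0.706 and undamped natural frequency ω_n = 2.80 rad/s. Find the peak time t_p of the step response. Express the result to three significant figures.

t_p ≈ 1.58 s

The damped frequency is ω_d = ω_n√(1−ζ²) = 2.80·√(1−0.498) = 1.98 rad/s.
Peak time t_p = π/ω_d = π/1.98 = 1.58 s.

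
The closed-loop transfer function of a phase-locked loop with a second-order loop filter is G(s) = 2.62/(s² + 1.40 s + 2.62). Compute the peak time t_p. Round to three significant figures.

t_p ≈ 2.15 s

Comparing the denominator to s² + 2ζω_n s + ω_n²: ω_n = √2.62 = 1.62 rad/s, and 2ζω_n = 1.40 so ζ = 1.40/(2·1.62) = 0.432.
ω_d = ω_n√(1−ζ²) = 1.46 rad/s. Then t_p = π/ω_d = 2.15 s.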